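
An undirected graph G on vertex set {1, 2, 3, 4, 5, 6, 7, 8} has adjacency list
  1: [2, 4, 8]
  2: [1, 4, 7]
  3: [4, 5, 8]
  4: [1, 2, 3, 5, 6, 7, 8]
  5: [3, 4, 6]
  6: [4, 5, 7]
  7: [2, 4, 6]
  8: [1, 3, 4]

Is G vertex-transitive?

No

Vertex 4 is the only vertex of degree 7, so every automorphism fixes it; G is not vertex-transitive.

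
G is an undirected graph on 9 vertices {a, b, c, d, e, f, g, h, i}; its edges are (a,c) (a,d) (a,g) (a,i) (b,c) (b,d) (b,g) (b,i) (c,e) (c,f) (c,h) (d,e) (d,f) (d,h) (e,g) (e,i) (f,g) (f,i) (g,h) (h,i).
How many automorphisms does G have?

The vertices split by degree into {c, d, g, i} (degree 5) and {a, b, e, f, h} (degree 4); every edge runs between the two parts, so G is the complete bipartite graph K_{4,5}. The parts have unequal sizes, so no automorphism swaps them; each part is permuted independently, giving S_5 × S_4 of order 5!·4! = 2880.

2880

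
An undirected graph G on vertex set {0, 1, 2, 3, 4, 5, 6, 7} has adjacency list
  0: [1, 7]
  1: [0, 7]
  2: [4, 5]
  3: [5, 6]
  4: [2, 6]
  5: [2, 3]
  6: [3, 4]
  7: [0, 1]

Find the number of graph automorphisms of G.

G has two connected components, {2, 3, 4, 5, 6} and {0, 1, 7}; each is 2-regular, so G = C_5 ⊔ C_3. The components are non-isomorphic (different sizes), so Aut(G) = Aut(C_5) × Aut(C_3) = D_5 × D_3 of order 10·6 = 60.

60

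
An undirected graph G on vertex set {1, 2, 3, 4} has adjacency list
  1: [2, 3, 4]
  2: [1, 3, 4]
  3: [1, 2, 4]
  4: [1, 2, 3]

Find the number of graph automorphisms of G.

Every vertex has degree 3, so G is the complete graph K_4. Any permutation of the 4 vertices preserves K_4, so Aut(K_4) = S_4 of order 4! = 24.

24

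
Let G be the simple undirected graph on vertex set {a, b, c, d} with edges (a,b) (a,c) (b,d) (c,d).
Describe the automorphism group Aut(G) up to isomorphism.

the dihedral group of order 8

G is 2-regular and bipartite on 2^2 = 4 vertices with girth 4; it is the hypercube graph Q_2. Aut(Q_2) consists of the signed permutations of the 2 coordinate axes: 2! permutations times 2^2 sign flips, so |Aut| = 2^2·2! = 8.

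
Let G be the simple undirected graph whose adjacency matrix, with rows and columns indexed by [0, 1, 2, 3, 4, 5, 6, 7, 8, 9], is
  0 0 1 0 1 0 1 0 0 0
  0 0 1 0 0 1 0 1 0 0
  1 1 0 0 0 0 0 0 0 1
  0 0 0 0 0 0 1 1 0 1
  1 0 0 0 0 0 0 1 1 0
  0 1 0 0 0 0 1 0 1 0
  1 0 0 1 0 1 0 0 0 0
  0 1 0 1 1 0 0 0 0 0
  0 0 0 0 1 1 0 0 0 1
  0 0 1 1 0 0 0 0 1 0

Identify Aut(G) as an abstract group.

S_5

G is 3-regular on 10 vertices with no triangles and no 4-cycles (girth 5): this is the Petersen graph. It is a classical fact that the Petersen graph has automorphism group S_5 (order 120), arising from its description as the Kneser graph K(5,2).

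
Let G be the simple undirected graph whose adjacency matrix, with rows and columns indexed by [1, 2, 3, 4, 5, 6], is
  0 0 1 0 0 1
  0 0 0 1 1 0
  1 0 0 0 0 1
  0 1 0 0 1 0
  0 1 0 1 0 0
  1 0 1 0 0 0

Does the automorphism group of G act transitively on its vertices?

Yes

G has two connected components, {2, 4, 5} and {1, 3, 6}; each is 2-regular, so G = C_3 ⊔ C_3. Aut of a disjoint union of two copies of C_3 is the wreath product D_3 ≀ Z_2, of order 2·6² = 72. This group acts transitively on the 6 vertices.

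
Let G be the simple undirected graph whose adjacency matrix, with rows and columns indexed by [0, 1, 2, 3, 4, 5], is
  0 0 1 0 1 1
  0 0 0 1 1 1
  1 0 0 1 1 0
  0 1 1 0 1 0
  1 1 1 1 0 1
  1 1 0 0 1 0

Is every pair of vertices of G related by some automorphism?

No

Vertex 4 is the only vertex of degree 5, so every automorphism fixes it; G is not vertex-transitive.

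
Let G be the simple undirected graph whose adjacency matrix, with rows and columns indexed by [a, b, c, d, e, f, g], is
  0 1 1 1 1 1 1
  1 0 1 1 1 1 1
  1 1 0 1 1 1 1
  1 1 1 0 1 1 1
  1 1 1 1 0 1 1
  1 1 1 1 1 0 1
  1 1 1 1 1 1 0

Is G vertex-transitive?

Yes

All 7 vertices are pairwise adjacent: G = K_7. Any permutation of the 7 vertices preserves K_7, so Aut(K_7) = S_7 of order 7! = 5040. This group acts transitively on the 7 vertices.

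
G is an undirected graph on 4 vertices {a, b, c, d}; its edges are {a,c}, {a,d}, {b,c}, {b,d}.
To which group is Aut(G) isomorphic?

G is 2-regular and bipartite with parts {c, d} and {a, b} (each part is independent and every cross-pair is an edge), so G = K_{2,2}. Each part can be permuted independently (S_2 × S_2) and the two equal-size parts can also be swapped, giving (S_2 × S_2) ⋊ Z_2 of order 2·(2!)² = 8.

S_2 ≀ Z_2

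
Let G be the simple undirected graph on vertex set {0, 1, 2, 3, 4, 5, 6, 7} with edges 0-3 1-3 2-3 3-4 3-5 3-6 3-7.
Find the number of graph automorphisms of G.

Vertex 3 has degree 7 and every other vertex has degree 1, so G is the star K_{1,7} with centre 3. Any automorphism fixes the centre and permutes the 7 leaves freely, so Aut(G) ≅ S_7 of order 7! = 5040.

5040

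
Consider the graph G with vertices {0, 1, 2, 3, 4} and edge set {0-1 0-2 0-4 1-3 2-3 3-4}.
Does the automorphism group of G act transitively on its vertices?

Automorphisms preserve degree, but G has vertices of degree 2 and vertices of degree 3; no automorphism maps one to the other, so G is not vertex-transitive.

No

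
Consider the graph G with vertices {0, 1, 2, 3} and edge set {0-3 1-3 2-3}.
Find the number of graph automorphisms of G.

6

Vertex 3 has degree 3 and every other vertex has degree 1, so G is the star K_{1,3} with centre 3. Any automorphism fixes the centre and permutes the 3 leaves freely, so Aut(G) ≅ S_3 of order 3! = 6.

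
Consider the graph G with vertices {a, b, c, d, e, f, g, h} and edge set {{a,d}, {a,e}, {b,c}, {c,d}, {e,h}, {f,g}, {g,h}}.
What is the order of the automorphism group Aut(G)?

The degree sequence is [2, 1, 2, 2, 2, 1, 2, 2]; the two degree-1 vertices b and f are the ends of a path, so G = P_8. The only nontrivial automorphism of a path is the end-to-end reflection, so Aut(G) ≅ Z_2.

2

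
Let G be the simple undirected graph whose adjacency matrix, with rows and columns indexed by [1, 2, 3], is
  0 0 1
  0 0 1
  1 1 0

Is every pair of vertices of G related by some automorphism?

Vertex 3 is the only vertex of degree 2, so every automorphism fixes it; G is not vertex-transitive.

No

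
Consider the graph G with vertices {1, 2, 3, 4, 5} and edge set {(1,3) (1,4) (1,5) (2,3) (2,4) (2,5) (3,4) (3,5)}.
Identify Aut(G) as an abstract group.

Vertex 3 is the unique vertex of degree 4; the remaining 4 vertices each have degree 3 and induce a cycle, so G is the wheel on 5 vertices with hub 3. With the hub fixed, the remaining symmetry is that of the rim cycle C_4, giving the dihedral group D_4.

D_4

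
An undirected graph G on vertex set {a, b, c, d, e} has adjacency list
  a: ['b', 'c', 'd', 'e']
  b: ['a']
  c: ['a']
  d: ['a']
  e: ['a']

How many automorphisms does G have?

24

Vertex a has degree 4 and every other vertex has degree 1, so G is the star K_{1,4} with centre a. Any automorphism fixes the centre and permutes the 4 leaves freely, so Aut(G) ≅ S_4 of order 4! = 24.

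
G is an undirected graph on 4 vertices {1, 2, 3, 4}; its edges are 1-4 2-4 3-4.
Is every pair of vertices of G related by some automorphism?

Vertex 4 is the only vertex of degree 3, so every automorphism fixes it; G is not vertex-transitive.

No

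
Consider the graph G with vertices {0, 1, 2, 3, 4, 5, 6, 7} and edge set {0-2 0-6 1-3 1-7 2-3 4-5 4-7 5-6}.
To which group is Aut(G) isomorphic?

D_8

Every vertex has degree 2 and the graph is connected, so G is the 8-cycle C_8. The automorphisms of the 8-cycle are exactly the symmetries of a regular 8-gon: the dihedral group D_8, |D_8| = 16.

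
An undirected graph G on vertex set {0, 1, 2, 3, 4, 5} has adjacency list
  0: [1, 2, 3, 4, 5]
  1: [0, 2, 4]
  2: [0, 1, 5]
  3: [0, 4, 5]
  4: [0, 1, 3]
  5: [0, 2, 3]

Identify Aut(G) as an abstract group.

the dihedral group of order 10

Vertex 0 is the unique vertex of degree 5; the remaining 5 vertices each have degree 3 and induce a cycle, so G is the wheel on 6 vertices with hub 0. With the hub fixed, the remaining symmetry is that of the rim cycle C_5, giving the dihedral group D_5.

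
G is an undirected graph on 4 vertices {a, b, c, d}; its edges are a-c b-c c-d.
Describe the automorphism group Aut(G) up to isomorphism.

Vertex c has degree 3 and every other vertex has degree 1, so G is the star K_{1,3} with centre c. The 3 leaves are pairwise interchangeable while the centre is fixed, giving Aut(G) = S_3.

S_3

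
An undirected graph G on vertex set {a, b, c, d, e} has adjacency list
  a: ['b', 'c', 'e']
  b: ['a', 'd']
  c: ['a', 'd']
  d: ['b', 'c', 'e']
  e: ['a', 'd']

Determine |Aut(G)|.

The vertices split by degree into {a, d} (degree 3) and {b, c, e} (degree 2); every edge runs between the two parts, so G is the complete bipartite graph K_{2,3}. The parts have unequal sizes, so no automorphism swaps them; each part is permuted independently, giving S_2 × S_3 of order 2!·3! = 12.

12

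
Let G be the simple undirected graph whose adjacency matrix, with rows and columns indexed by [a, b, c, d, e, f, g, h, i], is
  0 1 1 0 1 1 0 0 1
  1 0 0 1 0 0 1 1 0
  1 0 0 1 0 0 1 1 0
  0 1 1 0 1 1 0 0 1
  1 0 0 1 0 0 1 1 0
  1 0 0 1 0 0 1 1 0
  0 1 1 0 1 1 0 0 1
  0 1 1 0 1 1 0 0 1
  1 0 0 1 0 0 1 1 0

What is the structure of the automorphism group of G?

S_4 × S_5

The vertices split by degree into {a, d, g, h} (degree 5) and {b, c, e, f, i} (degree 4); every edge runs between the two parts, so G is the complete bipartite graph K_{4,5}. The parts have unequal sizes, so no automorphism swaps them; each part is permuted independently, giving S_4 × S_5 of order 4!·5! = 2880.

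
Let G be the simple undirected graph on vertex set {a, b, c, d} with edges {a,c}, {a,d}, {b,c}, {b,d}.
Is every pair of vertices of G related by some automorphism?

Yes

G is 2-regular and bipartite with parts {a, b} and {c, d} (each part is independent and every cross-pair is an edge), so G = K_{2,2}. Each part can be permuted independently (S_2 × S_2) and the two equal-size parts can also be swapped, giving (S_2 × S_2) ⋊ Z_2 of order 2·(2!)² = 8. This group acts transitively on the 4 vertices.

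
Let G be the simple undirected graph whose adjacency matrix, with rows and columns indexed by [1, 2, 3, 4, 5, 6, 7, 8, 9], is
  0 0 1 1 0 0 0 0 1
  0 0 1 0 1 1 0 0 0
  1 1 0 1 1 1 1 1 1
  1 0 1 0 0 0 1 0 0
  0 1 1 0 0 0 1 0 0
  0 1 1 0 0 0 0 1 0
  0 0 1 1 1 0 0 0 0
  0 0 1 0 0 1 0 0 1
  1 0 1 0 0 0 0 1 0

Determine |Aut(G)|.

Vertex 3 is the unique vertex of degree 8; the remaining 8 vertices each have degree 3 and induce a cycle, so G is the wheel on 9 vertices with hub 3. Every automorphism fixes the hub and acts on the rim 8-cycle, so Aut(G) ≅ Aut(C_8) = D_8 of order 16.

16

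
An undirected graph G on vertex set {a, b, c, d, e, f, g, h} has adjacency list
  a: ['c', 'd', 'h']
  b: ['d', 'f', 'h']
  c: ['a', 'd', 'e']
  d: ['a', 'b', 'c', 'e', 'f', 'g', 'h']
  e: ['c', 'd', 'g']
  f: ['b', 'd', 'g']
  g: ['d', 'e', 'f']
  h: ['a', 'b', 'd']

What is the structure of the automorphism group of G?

Vertex d is the unique vertex of degree 7; the remaining 7 vertices each have degree 3 and induce a cycle, so G is the wheel on 8 vertices with hub d. Every automorphism fixes the hub and acts on the rim 7-cycle, so Aut(G) ≅ Aut(C_7) = D_7 of order 14.

D_7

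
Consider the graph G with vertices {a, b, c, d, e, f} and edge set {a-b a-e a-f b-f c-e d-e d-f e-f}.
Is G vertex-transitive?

No

Vertex a is the only vertex of degree 3, so every automorphism fixes it; G is not vertex-transitive.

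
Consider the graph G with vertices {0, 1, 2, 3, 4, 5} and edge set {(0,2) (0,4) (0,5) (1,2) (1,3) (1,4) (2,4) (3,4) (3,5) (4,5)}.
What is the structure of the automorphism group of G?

Vertex 4 is the unique vertex of degree 5; the remaining 5 vertices each have degree 3 and induce a cycle, so G is the wheel on 6 vertices with hub 4. Every automorphism fixes the hub and acts on the rim 5-cycle, so Aut(G) ≅ Aut(C_5) = D_5 of order 10.

the dihedral group of order 10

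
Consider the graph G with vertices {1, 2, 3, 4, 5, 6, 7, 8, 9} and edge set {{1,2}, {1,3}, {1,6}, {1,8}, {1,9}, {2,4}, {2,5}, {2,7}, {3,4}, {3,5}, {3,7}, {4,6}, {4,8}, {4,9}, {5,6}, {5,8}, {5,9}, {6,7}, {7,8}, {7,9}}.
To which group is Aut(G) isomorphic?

The vertices split by degree into {1, 4, 5, 7} (degree 5) and {2, 3, 6, 8, 9} (degree 4); every edge runs between the two parts, so G is the complete bipartite graph K_{4,5}. Automorphisms preserve the bipartition setwise (since the parts differ in size) and act as S_4 × S_5 within it; |Aut| = 2880.

S_4 × S_5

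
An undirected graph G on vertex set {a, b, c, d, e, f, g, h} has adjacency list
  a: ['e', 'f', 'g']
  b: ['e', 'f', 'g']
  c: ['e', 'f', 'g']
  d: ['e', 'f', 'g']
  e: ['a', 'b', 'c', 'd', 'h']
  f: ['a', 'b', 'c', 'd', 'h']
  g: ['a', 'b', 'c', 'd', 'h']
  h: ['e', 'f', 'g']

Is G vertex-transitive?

No

Automorphisms preserve degree, but G has vertices of degree 3 and vertices of degree 5; no automorphism maps one to the other, so G is not vertex-transitive.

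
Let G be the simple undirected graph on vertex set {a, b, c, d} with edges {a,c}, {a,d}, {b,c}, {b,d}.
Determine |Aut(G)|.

8

G is 2-regular and bipartite on 2^2 = 4 vertices with girth 4; it is the hypercube graph Q_2. The symmetry group of the 2-cube is the hyperoctahedral group B_2 = Z_2 ≀ S_2, of order 2^2·2! = 8.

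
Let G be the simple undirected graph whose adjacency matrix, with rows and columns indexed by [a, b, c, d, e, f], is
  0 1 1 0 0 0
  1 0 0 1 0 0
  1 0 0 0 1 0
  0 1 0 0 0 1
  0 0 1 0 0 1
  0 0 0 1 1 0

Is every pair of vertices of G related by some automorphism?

Yes

G is 2-regular and connected on 6 vertices, i.e. the cycle C_6. C_6 has 6 rotations and 6 reflections, so Aut(C_6) ≅ D_6 of order 12. This group acts transitively on the 6 vertices.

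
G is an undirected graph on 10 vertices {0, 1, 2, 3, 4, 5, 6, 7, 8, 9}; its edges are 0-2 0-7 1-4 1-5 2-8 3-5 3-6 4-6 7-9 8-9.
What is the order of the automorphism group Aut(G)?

200

G has two connected components, {1, 3, 4, 5, 6} and {0, 2, 7, 8, 9}; each is 2-regular, so G = C_5 ⊔ C_5. Aut of a disjoint union of two copies of C_5 is the wreath product D_5 ≀ Z_2, of order 2·10² = 200.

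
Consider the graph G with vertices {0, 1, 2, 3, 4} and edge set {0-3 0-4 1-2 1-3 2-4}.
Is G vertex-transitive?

Yes

G is 2-regular and connected on 5 vertices, i.e. the cycle C_5. C_5 has 5 rotations and 5 reflections, so Aut(C_5) ≅ D_5 of order 10. This group acts transitively on the 5 vertices.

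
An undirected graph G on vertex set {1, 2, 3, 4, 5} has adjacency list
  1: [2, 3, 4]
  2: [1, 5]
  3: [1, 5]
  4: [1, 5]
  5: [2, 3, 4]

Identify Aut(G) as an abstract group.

The vertices split by degree into {1, 5} (degree 3) and {2, 3, 4} (degree 2); every edge runs between the two parts, so G is the complete bipartite graph K_{2,3}. The parts have unequal sizes, so no automorphism swaps them; each part is permuted independently, giving S_3 × S_2 of order 3!·2! = 12.

S_3 × S_2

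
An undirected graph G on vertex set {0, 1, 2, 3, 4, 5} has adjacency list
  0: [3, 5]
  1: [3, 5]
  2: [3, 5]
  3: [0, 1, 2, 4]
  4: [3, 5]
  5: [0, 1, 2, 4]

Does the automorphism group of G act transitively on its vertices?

No

Automorphisms preserve degree, but G has vertices of degree 2 and vertices of degree 4; no automorphism maps one to the other, so G is not vertex-transitive.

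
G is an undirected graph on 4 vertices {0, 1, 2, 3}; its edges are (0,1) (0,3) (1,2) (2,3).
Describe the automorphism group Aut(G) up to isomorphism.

the dihedral group of order 8

G is 2-regular and bipartite on 2^2 = 4 vertices with girth 4; it is the hypercube graph Q_2. The symmetry group of the 2-cube is the hyperoctahedral group B_2 = Z_2 ≀ S_2, of order 2^2·2! = 8.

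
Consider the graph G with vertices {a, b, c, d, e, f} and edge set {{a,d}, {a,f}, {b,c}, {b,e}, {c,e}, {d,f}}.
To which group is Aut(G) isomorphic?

G has two connected components, {b, c, e} and {a, d, f}; each is 2-regular, so G = C_3 ⊔ C_3. Aut of a disjoint union of two copies of C_3 is the wreath product D_3 ≀ Z_2, of order 2·6² = 72.

D_3 ≀ Z_2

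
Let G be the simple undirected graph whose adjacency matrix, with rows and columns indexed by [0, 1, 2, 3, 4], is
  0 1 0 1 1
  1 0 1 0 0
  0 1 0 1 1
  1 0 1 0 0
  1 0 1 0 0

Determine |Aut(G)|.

12

The vertices split by degree into {0, 2} (degree 3) and {1, 3, 4} (degree 2); every edge runs between the two parts, so G is the complete bipartite graph K_{2,3}. Automorphisms preserve the bipartition setwise (since the parts differ in size) and act as S_3 × S_2 within it; |Aut| = 12.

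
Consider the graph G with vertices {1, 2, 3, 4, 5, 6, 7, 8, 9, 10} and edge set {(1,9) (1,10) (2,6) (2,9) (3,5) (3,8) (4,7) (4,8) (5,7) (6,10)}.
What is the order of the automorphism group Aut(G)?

G has two connected components, {3, 4, 5, 7, 8} and {1, 2, 6, 9, 10}; each is 2-regular, so G = C_5 ⊔ C_5. Aut of a disjoint union of two copies of C_5 is the wreath product D_5 ≀ Z_2, of order 2·10² = 200.

200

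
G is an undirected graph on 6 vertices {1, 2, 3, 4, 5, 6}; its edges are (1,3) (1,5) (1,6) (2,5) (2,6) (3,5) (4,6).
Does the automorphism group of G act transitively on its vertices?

Vertex 4 is the only vertex of degree 1, so every automorphism fixes it; G is not vertex-transitive.

No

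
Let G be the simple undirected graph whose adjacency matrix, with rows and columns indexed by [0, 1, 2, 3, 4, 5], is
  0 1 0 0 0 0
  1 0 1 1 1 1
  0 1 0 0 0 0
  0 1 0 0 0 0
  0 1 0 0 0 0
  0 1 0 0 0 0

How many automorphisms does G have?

Vertex 1 has degree 5 and every other vertex has degree 1, so G is the star K_{1,5} with centre 1. The 5 leaves are pairwise interchangeable while the centre is fixed, giving Aut(G) = S_5.

120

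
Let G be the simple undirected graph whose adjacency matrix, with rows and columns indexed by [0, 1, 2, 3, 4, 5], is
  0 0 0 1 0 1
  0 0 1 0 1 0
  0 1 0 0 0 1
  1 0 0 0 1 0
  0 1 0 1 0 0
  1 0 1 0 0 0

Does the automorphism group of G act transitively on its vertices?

Every vertex has degree 2 and the graph is connected, so G is the 6-cycle C_6. C_6 has 6 rotations and 6 reflections, so Aut(C_6) ≅ D_6 of order 12. This group acts transitively on the 6 vertices.

Yes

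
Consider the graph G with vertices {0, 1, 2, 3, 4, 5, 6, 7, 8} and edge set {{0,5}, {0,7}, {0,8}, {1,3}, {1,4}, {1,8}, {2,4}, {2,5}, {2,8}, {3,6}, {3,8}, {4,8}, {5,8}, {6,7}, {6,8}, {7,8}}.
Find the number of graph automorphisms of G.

16

Vertex 8 is the unique vertex of degree 8; the remaining 8 vertices each have degree 3 and induce a cycle, so G is the wheel on 9 vertices with hub 8. With the hub fixed, the remaining symmetry is that of the rim cycle C_8, giving the dihedral group D_8.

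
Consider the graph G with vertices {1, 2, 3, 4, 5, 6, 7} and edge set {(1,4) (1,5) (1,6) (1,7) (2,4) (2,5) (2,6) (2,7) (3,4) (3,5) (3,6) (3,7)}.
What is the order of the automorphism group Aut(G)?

144

The vertices split by degree into {1, 2, 3} (degree 4) and {4, 5, 6, 7} (degree 3); every edge runs between the two parts, so G is the complete bipartite graph K_{3,4}. The parts have unequal sizes, so no automorphism swaps them; each part is permuted independently, giving S_4 × S_3 of order 4!·3! = 144.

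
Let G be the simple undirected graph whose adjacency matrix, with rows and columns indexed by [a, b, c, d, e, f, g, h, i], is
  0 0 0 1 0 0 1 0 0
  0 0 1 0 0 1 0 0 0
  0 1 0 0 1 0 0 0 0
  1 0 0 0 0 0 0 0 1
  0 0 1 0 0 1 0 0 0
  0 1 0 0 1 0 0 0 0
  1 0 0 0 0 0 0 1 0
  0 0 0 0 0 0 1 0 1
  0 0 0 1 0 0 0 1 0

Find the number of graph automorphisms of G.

80

G has two connected components, {a, d, g, h, i} and {b, c, e, f}; each is 2-regular, so G = C_5 ⊔ C_4. The components are non-isomorphic (different sizes), so Aut(G) = Aut(C_4) × Aut(C_5) = D_4 × D_5 of order 8·10 = 80.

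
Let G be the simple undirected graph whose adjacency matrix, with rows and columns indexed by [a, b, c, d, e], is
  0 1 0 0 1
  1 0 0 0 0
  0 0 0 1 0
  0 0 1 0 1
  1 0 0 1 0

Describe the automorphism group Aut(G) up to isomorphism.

The degree sequence is [2, 1, 1, 2, 2]; the two degree-1 vertices b and c are the ends of a path, so G = P_5. A path has exactly one nontrivial symmetry — reversal — giving Aut(G) of order 2.

the cyclic group of order 2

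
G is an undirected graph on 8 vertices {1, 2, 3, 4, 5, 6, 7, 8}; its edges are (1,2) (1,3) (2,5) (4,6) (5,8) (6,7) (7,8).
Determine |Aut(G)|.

2

The degree sequence is [2, 2, 1, 1, 2, 2, 2, 2]; the two degree-1 vertices 3 and 4 are the ends of a path, so G = P_8. The only nontrivial automorphism of a path is the end-to-end reflection, so Aut(G) ≅ Z_2.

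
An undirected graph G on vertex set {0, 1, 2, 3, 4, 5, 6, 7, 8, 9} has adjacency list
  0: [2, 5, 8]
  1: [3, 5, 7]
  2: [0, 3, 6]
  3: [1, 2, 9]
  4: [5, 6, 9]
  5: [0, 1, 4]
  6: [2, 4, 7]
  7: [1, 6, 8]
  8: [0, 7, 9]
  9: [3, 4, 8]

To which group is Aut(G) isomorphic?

G is 3-regular on 10 vertices with no triangles and no 4-cycles (girth 5): this is the Petersen graph. It is a classical fact that the Petersen graph has automorphism group S_5 (order 120), arising from its description as the Kneser graph K(5,2).

the symmetric group S_5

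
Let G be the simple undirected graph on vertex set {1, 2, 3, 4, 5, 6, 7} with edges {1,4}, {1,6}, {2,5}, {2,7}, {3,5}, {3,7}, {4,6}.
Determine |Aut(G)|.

48

G has two connected components, {2, 3, 5, 7} and {1, 4, 6}; each is 2-regular, so G = C_4 ⊔ C_3. The components are non-isomorphic (different sizes), so Aut(G) = Aut(C_4) × Aut(C_3) = D_4 × D_3 of order 8·6 = 48.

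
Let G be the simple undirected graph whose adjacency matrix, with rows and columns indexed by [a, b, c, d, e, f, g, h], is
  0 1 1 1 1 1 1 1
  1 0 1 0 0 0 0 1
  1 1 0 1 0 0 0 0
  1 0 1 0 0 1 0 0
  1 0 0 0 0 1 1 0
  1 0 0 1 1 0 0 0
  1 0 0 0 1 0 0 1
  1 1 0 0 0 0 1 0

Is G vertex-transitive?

No

Vertex a is the only vertex of degree 7, so every automorphism fixes it; G is not vertex-transitive.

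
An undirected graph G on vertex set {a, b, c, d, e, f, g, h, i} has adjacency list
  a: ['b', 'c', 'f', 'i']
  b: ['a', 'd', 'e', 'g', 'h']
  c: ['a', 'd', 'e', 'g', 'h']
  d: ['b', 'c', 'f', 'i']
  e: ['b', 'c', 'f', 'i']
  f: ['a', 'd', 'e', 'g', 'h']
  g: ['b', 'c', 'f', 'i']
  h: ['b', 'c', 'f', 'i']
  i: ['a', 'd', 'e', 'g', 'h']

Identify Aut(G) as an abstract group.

S_5 × S_4

The vertices split by degree into {b, c, f, i} (degree 5) and {a, d, e, g, h} (degree 4); every edge runs between the two parts, so G is the complete bipartite graph K_{4,5}. Automorphisms preserve the bipartition setwise (since the parts differ in size) and act as S_5 × S_4 within it; |Aut| = 2880.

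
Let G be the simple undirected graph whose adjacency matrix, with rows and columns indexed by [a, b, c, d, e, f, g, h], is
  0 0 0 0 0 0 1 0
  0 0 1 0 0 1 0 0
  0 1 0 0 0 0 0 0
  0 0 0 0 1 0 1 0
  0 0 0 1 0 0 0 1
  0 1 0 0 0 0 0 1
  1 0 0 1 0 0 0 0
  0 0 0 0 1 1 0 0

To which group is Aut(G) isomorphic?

C_2

The degree sequence is [1, 2, 1, 2, 2, 2, 2, 2]; the two degree-1 vertices a and c are the ends of a path, so G = P_8. A path has exactly one nontrivial symmetry — reversal — giving Aut(G) of order 2.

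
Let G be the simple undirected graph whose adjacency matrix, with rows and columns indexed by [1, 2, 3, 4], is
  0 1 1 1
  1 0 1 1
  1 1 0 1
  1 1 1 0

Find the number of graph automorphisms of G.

24

All 4 vertices are pairwise adjacent: G = K_4. Every bijection on the vertex set is an automorphism of K_4; hence Aut(K_4) ≅ S_4, order 24.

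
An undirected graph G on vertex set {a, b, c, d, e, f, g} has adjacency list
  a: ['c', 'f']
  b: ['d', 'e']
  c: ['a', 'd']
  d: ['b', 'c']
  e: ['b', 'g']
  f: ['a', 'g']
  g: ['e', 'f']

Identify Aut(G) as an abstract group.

D_7

G is 2-regular and connected on 7 vertices, i.e. the cycle C_7. C_7 has 7 rotations and 7 reflections, so Aut(C_7) ≅ D_7 of order 14.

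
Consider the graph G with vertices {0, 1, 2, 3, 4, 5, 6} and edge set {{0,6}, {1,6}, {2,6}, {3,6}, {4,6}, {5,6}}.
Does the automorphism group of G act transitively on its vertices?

Vertex 6 is the only vertex of degree 6, so every automorphism fixes it; G is not vertex-transitive.

No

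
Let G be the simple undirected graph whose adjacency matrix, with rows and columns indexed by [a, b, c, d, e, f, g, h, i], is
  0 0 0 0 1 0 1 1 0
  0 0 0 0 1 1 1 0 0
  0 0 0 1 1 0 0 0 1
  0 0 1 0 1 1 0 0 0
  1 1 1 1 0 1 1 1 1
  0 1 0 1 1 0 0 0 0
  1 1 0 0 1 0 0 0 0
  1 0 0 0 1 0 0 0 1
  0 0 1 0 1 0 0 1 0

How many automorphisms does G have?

16

Vertex e is the unique vertex of degree 8; the remaining 8 vertices each have degree 3 and induce a cycle, so G is the wheel on 9 vertices with hub e. With the hub fixed, the remaining symmetry is that of the rim cycle C_8, giving the dihedral group D_8.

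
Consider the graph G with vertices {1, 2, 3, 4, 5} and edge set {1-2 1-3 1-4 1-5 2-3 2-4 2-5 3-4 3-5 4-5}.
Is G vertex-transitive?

Every vertex has degree 4, so G is the complete graph K_5. Every bijection on the vertex set is an automorphism of K_5; hence Aut(K_5) ≅ S_5, order 120. Under this action every vertex can be carried to every other, so G is vertex-transitive.

Yes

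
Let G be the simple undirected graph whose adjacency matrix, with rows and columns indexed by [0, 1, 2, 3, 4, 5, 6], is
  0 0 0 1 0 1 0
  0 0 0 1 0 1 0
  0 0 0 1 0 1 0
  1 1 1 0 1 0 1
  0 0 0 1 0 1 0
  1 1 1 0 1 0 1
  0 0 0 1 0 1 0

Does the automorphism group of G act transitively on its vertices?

No

Automorphisms preserve degree, but G has vertices of degree 2 and vertices of degree 5; no automorphism maps one to the other, so G is not vertex-transitive.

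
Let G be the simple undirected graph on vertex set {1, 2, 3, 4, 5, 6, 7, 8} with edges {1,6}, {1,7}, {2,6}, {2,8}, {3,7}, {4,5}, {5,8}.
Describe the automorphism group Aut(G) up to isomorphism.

The degree sequence is [2, 2, 1, 1, 2, 2, 2, 2]; the two degree-1 vertices 3 and 4 are the ends of a path, so G = P_8. A path has exactly one nontrivial symmetry — reversal — giving Aut(G) of order 2.

the cyclic group of order 2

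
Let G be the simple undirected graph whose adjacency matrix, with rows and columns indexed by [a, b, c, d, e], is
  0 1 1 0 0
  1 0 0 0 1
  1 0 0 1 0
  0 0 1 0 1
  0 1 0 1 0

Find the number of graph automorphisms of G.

Every vertex has degree 2 and the graph is connected, so G is the 5-cycle C_5. The automorphisms of the 5-cycle are exactly the symmetries of a regular 5-gon: the dihedral group D_5, |D_5| = 10.

10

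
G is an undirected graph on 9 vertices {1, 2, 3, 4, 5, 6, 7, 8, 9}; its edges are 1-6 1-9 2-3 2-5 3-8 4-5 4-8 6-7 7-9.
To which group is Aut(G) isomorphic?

G has two connected components, {2, 3, 4, 5, 8} and {1, 6, 7, 9}; each is 2-regular, so G = C_5 ⊔ C_4. The components are non-isomorphic (different sizes), so Aut(G) = Aut(C_4) × Aut(C_5) = D_4 × D_5 of order 8·10 = 80.

D_4 × D_5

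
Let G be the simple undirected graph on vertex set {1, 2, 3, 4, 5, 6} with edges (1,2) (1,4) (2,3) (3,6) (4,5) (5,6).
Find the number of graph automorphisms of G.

G is 2-regular and connected on 6 vertices, i.e. the cycle C_6. The automorphisms of the 6-cycle are exactly the symmetries of a regular 6-gon: the dihedral group D_6, |D_6| = 12.

12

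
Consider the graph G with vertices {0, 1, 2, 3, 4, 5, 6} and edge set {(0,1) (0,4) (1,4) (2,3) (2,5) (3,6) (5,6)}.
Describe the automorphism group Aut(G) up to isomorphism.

G has two connected components, {2, 3, 5, 6} and {0, 1, 4}; each is 2-regular, so G = C_4 ⊔ C_3. No automorphism exchanges components of different sizes, hence Aut(G) is the direct product D_3 × D_4, order 48.

D_3 × D_4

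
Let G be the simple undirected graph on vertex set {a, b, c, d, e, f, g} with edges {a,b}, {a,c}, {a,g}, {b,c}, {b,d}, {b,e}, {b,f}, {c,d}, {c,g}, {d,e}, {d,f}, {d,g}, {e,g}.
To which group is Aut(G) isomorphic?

Degrees alone do not determine every vertex (e.g. a and e both have degree 3), but their neighbour-degree multisets differ: N(a) has degrees [4, 4, 5] while N(e) has degrees [4, 5, 5]. Repeating this refinement separates all vertices, so the only automorphism is the identity.

the trivial group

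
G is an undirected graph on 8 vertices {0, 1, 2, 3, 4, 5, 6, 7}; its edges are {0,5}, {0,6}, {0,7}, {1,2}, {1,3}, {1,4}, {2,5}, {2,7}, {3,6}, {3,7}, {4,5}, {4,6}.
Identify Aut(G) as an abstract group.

G is 3-regular and bipartite on 2^3 = 8 vertices with girth 4; it is the hypercube graph Q_3. Aut(Q_3) consists of the signed permutations of the 3 coordinate axes: 3! permutations times 2^3 sign flips, so |Aut| = 2^3·3! = 48.

the hyperoctahedral group B_3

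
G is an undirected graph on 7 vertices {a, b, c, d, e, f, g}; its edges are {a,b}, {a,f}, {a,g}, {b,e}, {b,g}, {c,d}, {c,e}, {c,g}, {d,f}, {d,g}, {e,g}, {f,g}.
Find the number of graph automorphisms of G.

Vertex g is the unique vertex of degree 6; the remaining 6 vertices each have degree 3 and induce a cycle, so G is the wheel on 7 vertices with hub g. Every automorphism fixes the hub and acts on the rim 6-cycle, so Aut(G) ≅ Aut(C_6) = D_6 of order 12.

12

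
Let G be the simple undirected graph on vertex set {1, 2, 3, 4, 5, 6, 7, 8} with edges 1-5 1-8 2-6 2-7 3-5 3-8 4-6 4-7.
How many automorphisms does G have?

128

G has two connected components, {2, 4, 6, 7} and {1, 3, 5, 8}; each is 2-regular, so G = C_4 ⊔ C_4. With two isomorphic components, Aut(G) = Aut(C_4) ≀ S_2 = (D_4 × D_4) ⋊ Z_2: permute each cycle by D_4, then optionally swap the two cycles. Order 2·(2·4)² = 128.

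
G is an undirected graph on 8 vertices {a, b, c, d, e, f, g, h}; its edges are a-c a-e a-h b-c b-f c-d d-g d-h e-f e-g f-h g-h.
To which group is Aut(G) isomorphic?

1

The degree sequence is [3, 2, 3, 3, 3, 3, 3, 4]. Checking the degree-preserving permutations of the vertex set shows that none except the identity preserves every edge, so Aut(G) is trivial.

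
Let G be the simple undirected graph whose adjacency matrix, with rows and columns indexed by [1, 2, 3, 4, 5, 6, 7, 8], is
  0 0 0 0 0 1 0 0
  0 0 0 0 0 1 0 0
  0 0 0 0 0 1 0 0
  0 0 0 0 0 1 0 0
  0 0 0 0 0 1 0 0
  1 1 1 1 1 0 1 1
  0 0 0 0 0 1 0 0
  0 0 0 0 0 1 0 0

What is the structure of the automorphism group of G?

Vertex 6 has degree 7 and every other vertex has degree 1, so G is the star K_{1,7} with centre 6. Any automorphism fixes the centre and permutes the 7 leaves freely, so Aut(G) ≅ S_7 of order 7! = 5040.

S_7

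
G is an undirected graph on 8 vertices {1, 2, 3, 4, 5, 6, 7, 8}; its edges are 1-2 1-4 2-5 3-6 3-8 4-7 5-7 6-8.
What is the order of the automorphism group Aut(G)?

60

G has two connected components, {1, 2, 4, 5, 7} and {3, 6, 8}; each is 2-regular, so G = C_5 ⊔ C_3. No automorphism exchanges components of different sizes, hence Aut(G) is the direct product D_3 × D_5, order 60.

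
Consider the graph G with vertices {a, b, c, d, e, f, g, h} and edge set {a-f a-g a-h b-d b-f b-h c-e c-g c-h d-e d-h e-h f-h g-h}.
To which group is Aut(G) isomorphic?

D_7

Vertex h is the unique vertex of degree 7; the remaining 7 vertices each have degree 3 and induce a cycle, so G is the wheel on 8 vertices with hub h. Every automorphism fixes the hub and acts on the rim 7-cycle, so Aut(G) ≅ Aut(C_7) = D_7 of order 14.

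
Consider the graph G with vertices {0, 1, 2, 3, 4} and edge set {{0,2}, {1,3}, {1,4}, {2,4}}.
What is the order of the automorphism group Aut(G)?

2

The degree sequence is [1, 2, 2, 1, 2]; the two degree-1 vertices 0 and 3 are the ends of a path, so G = P_5. The only nontrivial automorphism of a path is the end-to-end reflection, so Aut(G) ≅ Z_2.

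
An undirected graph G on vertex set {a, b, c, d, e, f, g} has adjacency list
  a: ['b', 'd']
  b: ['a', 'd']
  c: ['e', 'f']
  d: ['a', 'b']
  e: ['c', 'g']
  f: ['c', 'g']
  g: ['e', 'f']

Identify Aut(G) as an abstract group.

D_4 × D_3

G has two connected components, {c, e, f, g} and {a, b, d}; each is 2-regular, so G = C_4 ⊔ C_3. The components are non-isomorphic (different sizes), so Aut(G) = Aut(C_4) × Aut(C_3) = D_4 × D_3 of order 8·6 = 48.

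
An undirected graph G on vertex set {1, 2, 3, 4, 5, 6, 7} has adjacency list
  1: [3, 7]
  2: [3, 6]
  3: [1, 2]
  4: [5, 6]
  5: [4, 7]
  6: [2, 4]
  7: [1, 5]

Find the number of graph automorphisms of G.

Every vertex has degree 2 and the graph is connected, so G is the 7-cycle C_7. The automorphisms of the 7-cycle are exactly the symmetries of a regular 7-gon: the dihedral group D_7, |D_7| = 14.

14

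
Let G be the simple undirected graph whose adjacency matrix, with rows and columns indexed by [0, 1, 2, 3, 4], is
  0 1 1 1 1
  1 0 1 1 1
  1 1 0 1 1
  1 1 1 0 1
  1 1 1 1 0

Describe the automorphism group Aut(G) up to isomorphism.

All 5 vertices are pairwise adjacent: G = K_5. Any permutation of the 5 vertices preserves K_5, so Aut(K_5) = S_5 of order 5! = 120.

S_5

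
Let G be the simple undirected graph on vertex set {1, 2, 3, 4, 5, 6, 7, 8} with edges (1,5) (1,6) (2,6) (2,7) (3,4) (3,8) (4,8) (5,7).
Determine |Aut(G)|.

G has two connected components, {1, 2, 5, 6, 7} and {3, 4, 8}; each is 2-regular, so G = C_5 ⊔ C_3. No automorphism exchanges components of different sizes, hence Aut(G) is the direct product D_3 × D_5, order 60.

60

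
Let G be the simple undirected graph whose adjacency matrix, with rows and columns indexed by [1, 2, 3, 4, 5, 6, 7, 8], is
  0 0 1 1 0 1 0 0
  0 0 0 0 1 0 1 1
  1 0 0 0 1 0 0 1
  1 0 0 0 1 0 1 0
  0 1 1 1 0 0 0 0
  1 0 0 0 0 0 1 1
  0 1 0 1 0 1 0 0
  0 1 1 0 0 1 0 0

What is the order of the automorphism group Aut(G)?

48

G is 3-regular and bipartite on 2^3 = 8 vertices with girth 4; it is the hypercube graph Q_3. The symmetry group of the 3-cube is the hyperoctahedral group B_3 = Z_2 ≀ S_3, of order 2^3·3! = 48.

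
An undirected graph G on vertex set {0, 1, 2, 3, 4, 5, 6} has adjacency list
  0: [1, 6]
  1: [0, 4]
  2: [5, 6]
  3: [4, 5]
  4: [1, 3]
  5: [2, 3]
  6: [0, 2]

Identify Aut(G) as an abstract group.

D_7

G is 2-regular and connected on 7 vertices, i.e. the cycle C_7. The automorphisms of the 7-cycle are exactly the symmetries of a regular 7-gon: the dihedral group D_7, |D_7| = 14.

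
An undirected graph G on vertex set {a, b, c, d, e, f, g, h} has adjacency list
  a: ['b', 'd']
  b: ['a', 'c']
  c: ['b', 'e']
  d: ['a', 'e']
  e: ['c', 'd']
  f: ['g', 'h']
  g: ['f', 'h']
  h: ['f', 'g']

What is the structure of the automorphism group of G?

G has two connected components, {a, b, c, d, e} and {f, g, h}; each is 2-regular, so G = C_5 ⊔ C_3. The components are non-isomorphic (different sizes), so Aut(G) = Aut(C_5) × Aut(C_3) = D_5 × D_3 of order 10·6 = 60.

D_5 × D_3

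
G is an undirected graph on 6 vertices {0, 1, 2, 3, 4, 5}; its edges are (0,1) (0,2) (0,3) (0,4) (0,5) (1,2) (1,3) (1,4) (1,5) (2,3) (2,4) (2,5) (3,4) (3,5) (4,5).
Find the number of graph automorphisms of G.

Every vertex has degree 5, so G is the complete graph K_6. Every bijection on the vertex set is an automorphism of K_6; hence Aut(K_6) ≅ S_6, order 720.

720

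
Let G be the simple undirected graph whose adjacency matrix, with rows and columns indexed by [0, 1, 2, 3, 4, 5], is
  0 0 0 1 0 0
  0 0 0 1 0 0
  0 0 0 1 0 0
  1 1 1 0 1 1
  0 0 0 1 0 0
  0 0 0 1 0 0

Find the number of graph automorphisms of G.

Vertex 3 has degree 5 and every other vertex has degree 1, so G is the star K_{1,5} with centre 3. Any automorphism fixes the centre and permutes the 5 leaves freely, so Aut(G) ≅ S_5 of order 5! = 120.

120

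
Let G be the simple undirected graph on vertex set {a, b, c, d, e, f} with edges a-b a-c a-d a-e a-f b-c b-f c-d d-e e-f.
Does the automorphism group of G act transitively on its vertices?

No

Vertex a is the only vertex of degree 5, so every automorphism fixes it; G is not vertex-transitive.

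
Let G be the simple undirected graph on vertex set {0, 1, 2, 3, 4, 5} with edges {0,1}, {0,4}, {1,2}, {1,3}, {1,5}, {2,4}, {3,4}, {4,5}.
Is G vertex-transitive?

Automorphisms preserve degree, but G has vertices of degree 2 and vertices of degree 4; no automorphism maps one to the other, so G is not vertex-transitive.

No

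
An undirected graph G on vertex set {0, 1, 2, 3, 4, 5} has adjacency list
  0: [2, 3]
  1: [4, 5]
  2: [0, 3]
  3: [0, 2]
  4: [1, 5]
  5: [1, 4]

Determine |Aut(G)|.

72

G has two connected components, {0, 2, 3} and {1, 4, 5}; each is 2-regular, so G = C_3 ⊔ C_3. Aut of a disjoint union of two copies of C_3 is the wreath product D_3 ≀ Z_2, of order 2·6² = 72.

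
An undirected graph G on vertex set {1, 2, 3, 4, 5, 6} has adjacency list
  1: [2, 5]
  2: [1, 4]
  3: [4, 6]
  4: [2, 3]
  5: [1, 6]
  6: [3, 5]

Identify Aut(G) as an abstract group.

Every vertex has degree 2 and the graph is connected, so G is the 6-cycle C_6. The automorphisms of the 6-cycle are exactly the symmetries of a regular 6-gon: the dihedral group D_6, |D_6| = 12.

D_6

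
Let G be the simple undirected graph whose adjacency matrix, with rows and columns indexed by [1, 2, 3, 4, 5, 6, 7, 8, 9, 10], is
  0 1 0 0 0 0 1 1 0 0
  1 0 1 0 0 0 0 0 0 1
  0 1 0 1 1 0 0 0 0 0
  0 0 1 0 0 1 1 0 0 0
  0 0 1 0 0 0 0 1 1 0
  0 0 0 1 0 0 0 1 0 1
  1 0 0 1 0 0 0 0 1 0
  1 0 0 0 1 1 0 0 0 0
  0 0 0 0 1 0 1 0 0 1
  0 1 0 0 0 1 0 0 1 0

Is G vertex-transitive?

G is 3-regular on 10 vertices with no triangles and no 4-cycles (girth 5): this is the Petersen graph. Viewing the Petersen graph as the Kneser graph K(5,2) — vertices are 2-subsets of {1,…,5}, edges join disjoint pairs — its automorphisms are exactly the permutations of the 5-element set, so Aut ≅ S_5 of order 120. Under this action every vertex can be carried to every other, so G is vertex-transitive.

Yes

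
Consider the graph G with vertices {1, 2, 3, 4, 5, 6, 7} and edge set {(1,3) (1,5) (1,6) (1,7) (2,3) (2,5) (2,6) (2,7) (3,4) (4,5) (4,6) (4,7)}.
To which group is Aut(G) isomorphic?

The vertices split by degree into {1, 2, 4} (degree 4) and {3, 5, 6, 7} (degree 3); every edge runs between the two parts, so G is the complete bipartite graph K_{3,4}. The parts have unequal sizes, so no automorphism swaps them; each part is permuted independently, giving S_4 × S_3 of order 4!·3! = 144.

S_4 × S_3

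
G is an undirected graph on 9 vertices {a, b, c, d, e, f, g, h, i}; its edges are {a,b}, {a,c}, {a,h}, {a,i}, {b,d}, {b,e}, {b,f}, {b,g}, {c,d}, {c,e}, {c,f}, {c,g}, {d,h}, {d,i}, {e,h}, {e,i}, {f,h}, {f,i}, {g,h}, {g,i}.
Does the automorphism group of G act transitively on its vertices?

Automorphisms preserve degree, but G has vertices of degree 4 and vertices of degree 5; no automorphism maps one to the other, so G is not vertex-transitive.

No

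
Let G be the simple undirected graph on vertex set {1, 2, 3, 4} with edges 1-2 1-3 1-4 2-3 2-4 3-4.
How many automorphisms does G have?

24

Every vertex has degree 3, so G is the complete graph K_4. Any permutation of the 4 vertices preserves K_4, so Aut(K_4) = S_4 of order 4! = 24.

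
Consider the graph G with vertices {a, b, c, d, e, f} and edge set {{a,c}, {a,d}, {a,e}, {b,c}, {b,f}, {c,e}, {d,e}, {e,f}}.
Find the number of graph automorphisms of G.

The degree sequence is [3, 2, 3, 2, 4, 2]. Checking the degree-preserving permutations of the vertex set shows that none except the identity preserves every edge, so Aut(G) is trivial.

1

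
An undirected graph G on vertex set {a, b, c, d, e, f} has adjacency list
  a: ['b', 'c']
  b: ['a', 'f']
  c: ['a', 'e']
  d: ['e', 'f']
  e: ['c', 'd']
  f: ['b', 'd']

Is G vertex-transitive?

G is 2-regular and connected on 6 vertices, i.e. the cycle C_6. C_6 has 6 rotations and 6 reflections, so Aut(C_6) ≅ D_6 of order 12. This group acts transitively on the 6 vertices.

Yes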